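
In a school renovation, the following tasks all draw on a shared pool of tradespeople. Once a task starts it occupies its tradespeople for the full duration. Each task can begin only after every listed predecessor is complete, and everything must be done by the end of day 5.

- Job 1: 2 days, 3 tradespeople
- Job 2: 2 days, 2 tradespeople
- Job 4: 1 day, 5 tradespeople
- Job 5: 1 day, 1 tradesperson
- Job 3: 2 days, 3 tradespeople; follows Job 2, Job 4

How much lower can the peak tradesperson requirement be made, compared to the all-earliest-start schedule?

Early-start peak: d1:11  d2:5  d3:3  d4:3  d5:0 ⇒ 11.
Leveled (Job 1@1, Job 2@1, Job 4@3, Job 5@4, Job 3@4): d1:5  d2:5  d3:5  d4:4  d5:3 ⇒ 5.
Reduction 11 − 5 = 6.

6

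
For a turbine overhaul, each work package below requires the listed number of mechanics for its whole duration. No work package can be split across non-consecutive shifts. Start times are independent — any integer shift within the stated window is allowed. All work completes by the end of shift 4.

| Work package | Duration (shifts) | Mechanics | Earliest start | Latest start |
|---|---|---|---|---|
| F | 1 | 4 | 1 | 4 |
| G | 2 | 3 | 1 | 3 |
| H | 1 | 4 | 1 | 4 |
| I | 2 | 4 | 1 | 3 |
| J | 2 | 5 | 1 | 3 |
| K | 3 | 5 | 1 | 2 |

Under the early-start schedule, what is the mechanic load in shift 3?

At early start, shift 3 has: K.
Demand: 5 = 5.

5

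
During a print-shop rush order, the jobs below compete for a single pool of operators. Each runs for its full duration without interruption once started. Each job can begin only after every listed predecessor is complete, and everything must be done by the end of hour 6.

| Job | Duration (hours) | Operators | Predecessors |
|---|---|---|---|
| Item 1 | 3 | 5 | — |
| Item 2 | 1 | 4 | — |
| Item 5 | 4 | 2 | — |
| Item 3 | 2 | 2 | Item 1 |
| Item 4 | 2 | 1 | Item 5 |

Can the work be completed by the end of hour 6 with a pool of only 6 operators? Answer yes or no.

no

The minimum achievable peak is 7; 6 < 7, so no feasible schedule stays within the cap.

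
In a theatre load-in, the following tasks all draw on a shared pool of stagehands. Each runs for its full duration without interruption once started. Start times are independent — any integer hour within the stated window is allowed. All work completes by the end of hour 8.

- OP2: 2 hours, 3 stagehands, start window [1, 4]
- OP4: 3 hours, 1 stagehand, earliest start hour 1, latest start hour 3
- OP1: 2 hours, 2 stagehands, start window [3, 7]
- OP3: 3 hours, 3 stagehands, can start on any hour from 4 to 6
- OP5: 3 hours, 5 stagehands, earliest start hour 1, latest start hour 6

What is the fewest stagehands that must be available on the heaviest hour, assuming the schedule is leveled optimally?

Early-start (OP2@1, OP4@1, OP1@3, OP3@4, OP5@1) gives peak 9: h1:9  h2:9  h3:8  h4:5  h5:3  h6:3  h7:0  h8:0.
Shift OP1→6, OP3→6, OP5→3.
Schedule OP2@1, OP4@1, OP1@6, OP3@6, OP5@3: h1:4  h2:4  h3:6  h4:5  h5:5  h6:5  h7:5  h8:3 — peak 6.

6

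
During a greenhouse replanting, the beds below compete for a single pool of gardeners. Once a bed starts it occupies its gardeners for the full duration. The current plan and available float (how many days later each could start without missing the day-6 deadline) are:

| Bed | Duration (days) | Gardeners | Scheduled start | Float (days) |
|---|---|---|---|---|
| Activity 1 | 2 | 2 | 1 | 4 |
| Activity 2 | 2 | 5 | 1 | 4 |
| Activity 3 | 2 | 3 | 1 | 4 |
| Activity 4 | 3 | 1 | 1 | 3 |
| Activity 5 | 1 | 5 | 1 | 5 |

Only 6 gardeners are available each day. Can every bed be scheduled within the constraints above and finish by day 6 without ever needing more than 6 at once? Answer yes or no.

Schedule Activity 1@1, Activity 2@3, Activity 3@1, Activity 4@1, Activity 5@5: d1:6  d2:6  d3:6  d4:5  d5:5  d6:0 — peak 6 ≤ 6.

yes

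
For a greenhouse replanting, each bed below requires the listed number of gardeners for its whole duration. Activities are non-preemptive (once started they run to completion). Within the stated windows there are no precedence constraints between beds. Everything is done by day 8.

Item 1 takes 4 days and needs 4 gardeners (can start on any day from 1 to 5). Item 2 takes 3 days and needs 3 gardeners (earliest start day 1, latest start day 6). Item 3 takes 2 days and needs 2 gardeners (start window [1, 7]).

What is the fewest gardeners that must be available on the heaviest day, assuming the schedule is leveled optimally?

5

Early-start (Item 1@1, Item 2@1, Item 3@1) gives peak 9: d1:9  d2:9  d3:7  d4:4  d5:0  d6:0  d7:0  d8:0.
Shift Item 2→5, Item 3→5.
Schedule Item 1@1, Item 2@5, Item 3@5: d1:4  d2:4  d3:4  d4:4  d5:5  d6:5  d7:3  d8:0 — peak 5.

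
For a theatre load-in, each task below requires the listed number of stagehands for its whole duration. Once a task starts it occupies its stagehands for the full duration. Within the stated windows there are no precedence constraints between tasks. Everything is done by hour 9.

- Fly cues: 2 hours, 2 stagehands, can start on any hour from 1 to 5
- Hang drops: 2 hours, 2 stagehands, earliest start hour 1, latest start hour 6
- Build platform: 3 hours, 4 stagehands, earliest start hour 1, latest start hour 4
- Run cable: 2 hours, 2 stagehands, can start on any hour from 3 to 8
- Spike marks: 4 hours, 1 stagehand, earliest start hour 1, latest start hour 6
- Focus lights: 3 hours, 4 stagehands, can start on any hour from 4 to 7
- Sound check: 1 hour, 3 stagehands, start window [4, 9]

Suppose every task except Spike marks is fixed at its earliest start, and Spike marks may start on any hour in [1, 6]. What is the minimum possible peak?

Spike marks@1: h1:9  h2:9  h3:7  h4:10  h5:4  h6:4  h7:0  h8:0  h9:0 → peak 10
Spike marks@2: h1:8  h2:9  h3:7  h4:10  h5:5  h6:4  h7:0  h8:0  h9:0 → peak 10
Spike marks@3: h1:8  h2:8  h3:7  h4:10  h5:5  h6:5  h7:0  h8:0  h9:0 → peak 10
Spike marks@4: h1:8  h2:8  h3:6  h4:10  h5:5  h6:5  h7:1  h8:0  h9:0 → peak 10
Spike marks@5: h1:8  h2:8  h3:6  h4:9  h5:5  h6:5  h7:1  h8:1  h9:0 → peak 9
Spike marks@6: h1:8  h2:8  h3:6  h4:9  h5:4  h6:5  h7:1  h8:1  h9:1 → peak 9
Best is Spike marks@5, peak 9.

9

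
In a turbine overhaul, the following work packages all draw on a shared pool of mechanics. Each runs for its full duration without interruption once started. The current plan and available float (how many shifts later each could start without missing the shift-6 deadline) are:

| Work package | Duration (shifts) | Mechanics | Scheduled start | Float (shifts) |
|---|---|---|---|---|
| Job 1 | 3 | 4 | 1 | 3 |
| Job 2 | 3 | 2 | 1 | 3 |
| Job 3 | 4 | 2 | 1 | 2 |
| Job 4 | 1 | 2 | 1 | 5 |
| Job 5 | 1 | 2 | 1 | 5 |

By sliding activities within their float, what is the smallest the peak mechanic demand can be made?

Early-start (Job 1@1, Job 2@1, Job 3@1, Job 4@1, Job 5@1) gives peak 12: s1:12  s2:8  s3:8  s4:2  s5:0  s6:0.
Shift Job 2→4, Job 4→4, Job 5→5.
Schedule Job 1@1, Job 2@4, Job 3@1, Job 4@4, Job 5@5: s1:6  s2:6  s3:6  s4:6  s5:4  s6:2 — peak 6.

6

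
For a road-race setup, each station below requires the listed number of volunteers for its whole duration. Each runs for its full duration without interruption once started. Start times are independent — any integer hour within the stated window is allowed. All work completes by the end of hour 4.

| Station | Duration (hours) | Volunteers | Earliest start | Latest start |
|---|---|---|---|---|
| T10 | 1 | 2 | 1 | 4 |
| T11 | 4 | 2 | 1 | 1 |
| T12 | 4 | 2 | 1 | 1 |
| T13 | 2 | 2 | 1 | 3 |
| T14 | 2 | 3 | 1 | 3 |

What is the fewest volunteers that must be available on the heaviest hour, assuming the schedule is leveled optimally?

Early-start (T10@1, T11@1, T12@1, T13@1, T14@1) gives peak 11: h1:11  h2:9  h3:4  h4:4.
Shift T14→3.
Schedule T10@1, T11@1, T12@1, T13@1, T14@3: h1:8  h2:6  h3:7  h4:7 — peak 8.

8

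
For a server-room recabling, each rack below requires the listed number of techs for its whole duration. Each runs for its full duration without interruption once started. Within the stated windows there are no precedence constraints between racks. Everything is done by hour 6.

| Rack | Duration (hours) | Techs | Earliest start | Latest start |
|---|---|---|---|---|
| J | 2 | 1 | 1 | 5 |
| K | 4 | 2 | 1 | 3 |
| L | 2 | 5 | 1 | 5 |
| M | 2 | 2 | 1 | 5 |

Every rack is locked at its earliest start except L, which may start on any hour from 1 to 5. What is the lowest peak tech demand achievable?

5

L@1: h1:10  h2:10  h3:2  h4:2  h5:0  h6:0 → peak 10
L@2: h1:5  h2:10  h3:7  h4:2  h5:0  h6:0 → peak 10
L@3: h1:5  h2:5  h3:7  h4:7  h5:0  h6:0 → peak 7
L@4: h1:5  h2:5  h3:2  h4:7  h5:5  h6:0 → peak 7
L@5: h1:5  h2:5  h3:2  h4:2  h5:5  h6:5 → peak 5
Best is L@5, peak 5.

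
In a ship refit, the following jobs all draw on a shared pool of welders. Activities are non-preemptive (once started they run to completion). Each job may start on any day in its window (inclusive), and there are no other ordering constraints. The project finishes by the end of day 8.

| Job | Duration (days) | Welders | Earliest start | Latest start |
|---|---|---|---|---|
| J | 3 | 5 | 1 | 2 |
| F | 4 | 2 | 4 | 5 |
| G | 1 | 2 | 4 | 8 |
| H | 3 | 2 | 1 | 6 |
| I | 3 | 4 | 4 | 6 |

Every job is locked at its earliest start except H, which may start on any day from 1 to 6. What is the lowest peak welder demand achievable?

H@1: d1:7  d2:7  d3:7  d4:8  d5:6  d6:6  d7:2  d8:0 → peak 8
H@2: d1:5  d2:7  d3:7  d4:10  d5:6  d6:6  d7:2  d8:0 → peak 10
H@3: d1:5  d2:5  d3:7  d4:10  d5:8  d6:6  d7:2  d8:0 → peak 10
H@4: d1:5  d2:5  d3:5  d4:10  d5:8  d6:8  d7:2  d8:0 → peak 10
H@5: d1:5  d2:5  d3:5  d4:8  d5:8  d6:8  d7:4  d8:0 → peak 8
H@6: d1:5  d2:5  d3:5  d4:8  d5:6  d6:8  d7:4  d8:2 → peak 8
Best is H@1, peak 8.

8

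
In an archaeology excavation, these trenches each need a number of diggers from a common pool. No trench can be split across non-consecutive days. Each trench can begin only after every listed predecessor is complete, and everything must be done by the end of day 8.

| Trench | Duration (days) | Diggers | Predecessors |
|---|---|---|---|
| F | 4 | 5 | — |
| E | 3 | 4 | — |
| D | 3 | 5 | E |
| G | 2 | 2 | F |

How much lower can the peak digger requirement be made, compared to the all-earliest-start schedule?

Early-start peak: d1:9  d2:9  d3:9  d4:10  d5:7  d6:7  d7:0  d8:0 ⇒ 10.
Leveled (F@1, E@1, D@5, G@5): d1:9  d2:9  d3:9  d4:5  d5:7  d6:7  d7:5  d8:0 ⇒ 9.
Reduction 10 − 9 = 1.

1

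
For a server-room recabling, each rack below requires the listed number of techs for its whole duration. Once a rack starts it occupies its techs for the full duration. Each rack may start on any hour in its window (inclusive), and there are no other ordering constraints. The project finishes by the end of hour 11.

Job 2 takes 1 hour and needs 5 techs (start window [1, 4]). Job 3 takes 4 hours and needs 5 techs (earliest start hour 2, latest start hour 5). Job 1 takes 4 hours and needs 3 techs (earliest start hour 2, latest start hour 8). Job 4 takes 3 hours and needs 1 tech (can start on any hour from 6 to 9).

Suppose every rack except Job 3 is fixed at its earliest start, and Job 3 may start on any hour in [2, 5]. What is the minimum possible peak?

Job 3@2: h1:5  h2:8  h3:8  h4:8  h5:8  h6:1  h7:1  h8:1  h9:0  h10:0  h11:0 → peak 8
Job 3@3: h1:5  h2:3  h3:8  h4:8  h5:8  h6:6  h7:1  h8:1  h9:0  h10:0  h11:0 → peak 8
Job 3@4: h1:5  h2:3  h3:3  h4:8  h5:8  h6:6  h7:6  h8:1  h9:0  h10:0  h11:0 → peak 8
Job 3@5: h1:5  h2:3  h3:3  h4:3  h5:8  h6:6  h7:6  h8:6  h9:0  h10:0  h11:0 → peak 8
Best is Job 3@2, peak 8.

8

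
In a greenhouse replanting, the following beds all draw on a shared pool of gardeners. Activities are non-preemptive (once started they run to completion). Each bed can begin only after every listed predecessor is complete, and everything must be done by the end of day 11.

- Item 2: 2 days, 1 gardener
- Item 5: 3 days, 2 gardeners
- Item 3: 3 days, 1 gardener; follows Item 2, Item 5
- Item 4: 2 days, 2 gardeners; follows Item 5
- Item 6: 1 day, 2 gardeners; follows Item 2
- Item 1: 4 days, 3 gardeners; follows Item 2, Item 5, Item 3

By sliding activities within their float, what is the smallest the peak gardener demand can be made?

Early-start (Item 2@1, Item 5@1, Item 3@4, Item 4@4, Item 6@3, Item 1@7) gives peak 4: d1:3  d2:3  d3:4  d4:3  d5:3  d6:1  d7:3  d8:3  d9:3  d10:3  d11:0.
Shift Item 6→6.
Schedule Item 2@1, Item 5@1, Item 3@4, Item 4@4, Item 6@6, Item 1@7: d1:3  d2:3  d3:2  d4:3  d5:3  d6:3  d7:3  d8:3  d9:3  d10:3  d11:0 — peak 3.
Total gardener-days = 29 over 11 days ⇒ peak ≥ ⌈29/11⌉ = 3, so 3 is optimal.

3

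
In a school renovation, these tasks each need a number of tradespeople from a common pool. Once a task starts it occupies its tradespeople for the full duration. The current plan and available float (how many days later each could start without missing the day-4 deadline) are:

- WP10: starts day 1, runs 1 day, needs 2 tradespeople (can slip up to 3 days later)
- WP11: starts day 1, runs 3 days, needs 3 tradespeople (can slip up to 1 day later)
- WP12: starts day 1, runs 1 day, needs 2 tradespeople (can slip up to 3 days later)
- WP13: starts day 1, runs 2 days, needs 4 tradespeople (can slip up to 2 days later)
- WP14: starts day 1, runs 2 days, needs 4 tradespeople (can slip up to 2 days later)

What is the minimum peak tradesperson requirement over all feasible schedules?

Early-start (WP10@1, WP11@1, WP12@1, WP13@1, WP14@1) gives peak 15: d1:15  d2:11  d3:3  d4:0.
Shift WP11→2, WP14→3.
Schedule WP10@1, WP11@2, WP12@1, WP13@1, WP14@3: d1:8  d2:7  d3:7  d4:7 — peak 8.
Total tradesperson-days = 29 over 4 days ⇒ peak ≥ ⌈29/4⌉ = 8, so 8 is optimal.

8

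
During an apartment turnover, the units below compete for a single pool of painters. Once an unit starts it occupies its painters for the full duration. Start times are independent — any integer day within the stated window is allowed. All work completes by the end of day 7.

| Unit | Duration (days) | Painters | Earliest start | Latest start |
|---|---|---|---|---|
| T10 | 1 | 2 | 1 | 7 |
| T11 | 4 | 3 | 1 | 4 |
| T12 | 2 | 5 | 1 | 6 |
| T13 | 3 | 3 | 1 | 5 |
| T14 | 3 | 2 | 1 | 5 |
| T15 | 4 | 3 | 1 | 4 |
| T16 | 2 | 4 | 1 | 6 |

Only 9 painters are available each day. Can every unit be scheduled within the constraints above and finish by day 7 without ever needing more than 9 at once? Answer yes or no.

yes

Schedule T10@1, T11@2, T12@6, T13@3, T14@1, T15@4, T16@1: d1:8  d2:9  d3:8  d4:9  d5:9  d6:8  d7:8 — peak 9 ≤ 9.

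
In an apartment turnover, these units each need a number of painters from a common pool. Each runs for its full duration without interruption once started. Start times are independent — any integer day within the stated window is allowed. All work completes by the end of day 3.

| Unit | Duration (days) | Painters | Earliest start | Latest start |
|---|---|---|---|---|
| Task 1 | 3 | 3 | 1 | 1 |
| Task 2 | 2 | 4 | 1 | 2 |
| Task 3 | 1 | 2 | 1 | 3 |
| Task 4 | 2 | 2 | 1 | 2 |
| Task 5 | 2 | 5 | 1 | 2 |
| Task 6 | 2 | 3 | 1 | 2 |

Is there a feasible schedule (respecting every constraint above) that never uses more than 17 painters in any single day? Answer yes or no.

Schedule Task 1@1, Task 2@1, Task 3@1, Task 4@1, Task 5@1, Task 6@2: d1:16  d2:17  d3:6 — peak 17 ≤ 17.

yes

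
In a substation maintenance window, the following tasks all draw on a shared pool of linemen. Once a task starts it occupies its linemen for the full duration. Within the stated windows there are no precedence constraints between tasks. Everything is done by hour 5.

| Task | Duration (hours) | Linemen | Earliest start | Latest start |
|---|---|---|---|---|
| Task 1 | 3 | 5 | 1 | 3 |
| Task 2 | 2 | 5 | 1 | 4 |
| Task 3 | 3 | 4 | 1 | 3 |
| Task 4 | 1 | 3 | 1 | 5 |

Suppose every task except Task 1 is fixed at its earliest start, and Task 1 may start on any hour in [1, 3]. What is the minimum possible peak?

Task 1@1: h1:17  h2:14  h3:9  h4:0  h5:0 → peak 17
Task 1@2: h1:12  h2:14  h3:9  h4:5  h5:0 → peak 14
Task 1@3: h1:12  h2:9  h3:9  h4:5  h5:5 → peak 12
Best is Task 1@3, peak 12.

12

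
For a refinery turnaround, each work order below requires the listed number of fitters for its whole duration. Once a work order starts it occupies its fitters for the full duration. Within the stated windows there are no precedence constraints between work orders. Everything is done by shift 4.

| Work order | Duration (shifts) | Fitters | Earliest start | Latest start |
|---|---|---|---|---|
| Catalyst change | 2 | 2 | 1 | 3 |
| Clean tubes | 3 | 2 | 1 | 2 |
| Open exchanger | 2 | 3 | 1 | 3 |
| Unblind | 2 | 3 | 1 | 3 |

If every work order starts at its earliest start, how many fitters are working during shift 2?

At early start, shift 2 has: Catalyst change, Clean tubes, Open exchanger, Unblind.
Demand: 2 + 2 + 3 + 3 = 10.

10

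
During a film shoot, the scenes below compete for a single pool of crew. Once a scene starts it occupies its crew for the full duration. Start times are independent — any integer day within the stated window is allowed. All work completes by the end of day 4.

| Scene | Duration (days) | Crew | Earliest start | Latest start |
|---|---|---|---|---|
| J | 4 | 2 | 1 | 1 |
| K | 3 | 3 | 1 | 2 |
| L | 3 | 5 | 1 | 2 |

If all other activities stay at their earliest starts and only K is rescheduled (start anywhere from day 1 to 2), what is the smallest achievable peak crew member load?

10

K@1: d1:10  d2:10  d3:10  d4:2 → peak 10
K@2: d1:7  d2:10  d3:10  d4:5 → peak 10
Best is K@1, peak 10.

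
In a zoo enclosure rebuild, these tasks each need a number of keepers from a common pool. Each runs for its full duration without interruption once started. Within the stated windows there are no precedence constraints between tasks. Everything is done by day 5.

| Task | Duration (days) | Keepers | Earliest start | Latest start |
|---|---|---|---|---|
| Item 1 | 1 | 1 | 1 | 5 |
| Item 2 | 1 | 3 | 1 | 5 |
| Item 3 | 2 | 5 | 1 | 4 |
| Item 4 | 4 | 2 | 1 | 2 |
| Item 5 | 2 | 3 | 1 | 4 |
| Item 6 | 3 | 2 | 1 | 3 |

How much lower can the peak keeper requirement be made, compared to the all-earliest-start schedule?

Early-start peak: d1:16  d2:12  d3:4  d4:2  d5:0 ⇒ 16.
Leveled (Item 1@1, Item 2@1, Item 3@4, Item 4@2, Item 5@2, Item 6@1): d1:6  d2:7  d3:7  d4:7  d5:7 ⇒ 7.
Reduction 16 − 7 = 9.

9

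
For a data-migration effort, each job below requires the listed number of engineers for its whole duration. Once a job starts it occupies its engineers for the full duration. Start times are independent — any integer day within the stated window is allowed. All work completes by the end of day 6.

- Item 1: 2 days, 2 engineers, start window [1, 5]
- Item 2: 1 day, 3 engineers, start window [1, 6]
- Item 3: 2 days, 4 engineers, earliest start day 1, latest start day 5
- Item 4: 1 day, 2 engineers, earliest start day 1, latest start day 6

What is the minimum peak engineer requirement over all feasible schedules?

4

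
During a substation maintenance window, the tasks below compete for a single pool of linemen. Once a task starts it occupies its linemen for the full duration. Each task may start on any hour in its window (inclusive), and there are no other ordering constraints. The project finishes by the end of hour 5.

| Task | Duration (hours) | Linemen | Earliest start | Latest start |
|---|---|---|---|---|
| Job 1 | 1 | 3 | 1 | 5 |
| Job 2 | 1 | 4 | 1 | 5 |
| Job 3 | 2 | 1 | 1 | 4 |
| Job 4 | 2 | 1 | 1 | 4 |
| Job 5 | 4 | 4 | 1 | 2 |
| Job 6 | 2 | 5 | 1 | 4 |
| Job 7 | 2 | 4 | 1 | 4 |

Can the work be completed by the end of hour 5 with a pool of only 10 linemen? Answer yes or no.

yes

Schedule Job 1@1, Job 2@1, Job 3@1, Job 4@1, Job 5@2, Job 6@4, Job 7@2: h1:9  h2:10  h3:8  h4:9  h5:9 — peak 10 ≤ 10.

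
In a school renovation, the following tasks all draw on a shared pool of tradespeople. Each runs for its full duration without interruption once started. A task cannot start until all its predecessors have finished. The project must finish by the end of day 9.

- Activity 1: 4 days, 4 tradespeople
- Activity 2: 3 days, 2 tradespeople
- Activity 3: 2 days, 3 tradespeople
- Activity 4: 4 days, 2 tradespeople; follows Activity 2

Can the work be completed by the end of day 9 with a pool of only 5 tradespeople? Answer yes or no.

The minimum achievable peak is 6; 5 < 6, so no feasible schedule stays within the cap.

no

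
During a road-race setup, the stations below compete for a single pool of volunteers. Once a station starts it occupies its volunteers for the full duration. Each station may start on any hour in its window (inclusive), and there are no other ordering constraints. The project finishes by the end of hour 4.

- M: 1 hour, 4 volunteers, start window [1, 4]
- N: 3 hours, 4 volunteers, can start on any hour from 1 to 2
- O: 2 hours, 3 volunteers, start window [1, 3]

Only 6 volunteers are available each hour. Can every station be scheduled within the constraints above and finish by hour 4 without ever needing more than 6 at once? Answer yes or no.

The minimum achievable peak is 7; 6 < 7, so no feasible schedule stays within the cap.

no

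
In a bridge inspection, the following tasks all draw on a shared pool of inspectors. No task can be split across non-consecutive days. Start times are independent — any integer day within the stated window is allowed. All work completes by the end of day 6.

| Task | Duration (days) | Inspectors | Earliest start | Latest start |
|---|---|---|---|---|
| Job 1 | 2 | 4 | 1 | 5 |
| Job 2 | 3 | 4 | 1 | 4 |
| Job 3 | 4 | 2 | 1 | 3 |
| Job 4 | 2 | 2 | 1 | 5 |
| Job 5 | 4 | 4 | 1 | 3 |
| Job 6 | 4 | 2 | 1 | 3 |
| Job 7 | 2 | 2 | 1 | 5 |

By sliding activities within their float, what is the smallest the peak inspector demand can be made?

Early-start (Job 1@1, Job 2@1, Job 3@1, Job 4@1, Job 5@1, Job 6@1, Job 7@1) gives peak 20: d1:20  d2:20  d3:12  d4:8  d5:0  d6:0.
Shift Job 5→3, Job 6→3, Job 7→4.
Schedule Job 1@1, Job 2@1, Job 3@1, Job 4@1, Job 5@3, Job 6@3, Job 7@4: d1:12  d2:12  d3:12  d4:10  d5:8  d6:6 — peak 12.

12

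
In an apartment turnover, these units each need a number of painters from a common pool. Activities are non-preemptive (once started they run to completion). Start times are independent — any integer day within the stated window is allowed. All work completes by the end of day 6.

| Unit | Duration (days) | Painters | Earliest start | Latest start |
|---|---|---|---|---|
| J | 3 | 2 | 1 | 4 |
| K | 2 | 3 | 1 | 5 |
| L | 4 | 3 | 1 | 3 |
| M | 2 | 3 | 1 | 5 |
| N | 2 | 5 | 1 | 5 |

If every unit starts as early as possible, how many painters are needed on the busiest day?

Early-start schedule: J@1, K@1, L@1, M@1, N@1.
Load per day: day 1: 16, day 2: 16, day 3: 5, day 4: 3, day 5: 0, day 6: 0.
Peak is 16.

16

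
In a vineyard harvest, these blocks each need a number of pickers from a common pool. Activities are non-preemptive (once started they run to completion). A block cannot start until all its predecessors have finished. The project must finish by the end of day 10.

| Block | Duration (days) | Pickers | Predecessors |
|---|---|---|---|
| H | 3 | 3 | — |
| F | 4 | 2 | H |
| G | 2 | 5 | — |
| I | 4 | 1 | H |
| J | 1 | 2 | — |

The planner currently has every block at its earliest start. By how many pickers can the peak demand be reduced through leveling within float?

Early-start peak: d1:10  d2:8  d3:3  d4:3  d5:3  d6:3  d7:3  d8:0  d9:0  d10:0 ⇒ 10.
Leveled (H@1, F@4, G@8, I@4, J@1): d1:5  d2:3  d3:3  d4:3  d5:3  d6:3  d7:3  d8:5  d9:5  d10:0 ⇒ 5.
Reduction 10 − 5 = 5.

5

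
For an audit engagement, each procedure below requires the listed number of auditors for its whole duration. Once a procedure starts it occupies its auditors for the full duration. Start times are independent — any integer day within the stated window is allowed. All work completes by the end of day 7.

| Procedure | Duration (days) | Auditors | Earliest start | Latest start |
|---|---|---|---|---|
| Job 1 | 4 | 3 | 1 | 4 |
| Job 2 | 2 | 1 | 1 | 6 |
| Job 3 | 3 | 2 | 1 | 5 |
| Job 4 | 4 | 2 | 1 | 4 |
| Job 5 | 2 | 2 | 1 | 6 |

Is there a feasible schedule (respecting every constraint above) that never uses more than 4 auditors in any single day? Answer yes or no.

no

Total auditor-days = 32; over 7 days the average is 32/7 > 4, so some day must exceed 4.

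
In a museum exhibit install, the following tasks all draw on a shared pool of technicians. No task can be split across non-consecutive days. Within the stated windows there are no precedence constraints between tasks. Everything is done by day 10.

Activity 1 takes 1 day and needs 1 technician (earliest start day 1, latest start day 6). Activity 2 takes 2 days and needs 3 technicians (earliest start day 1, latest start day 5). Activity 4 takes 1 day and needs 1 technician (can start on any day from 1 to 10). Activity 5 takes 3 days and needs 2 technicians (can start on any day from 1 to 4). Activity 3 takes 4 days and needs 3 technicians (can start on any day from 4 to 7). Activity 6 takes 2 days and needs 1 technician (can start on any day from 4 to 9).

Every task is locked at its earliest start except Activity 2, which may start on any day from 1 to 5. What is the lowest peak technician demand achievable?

Activity 2@1: d1:7  d2:5  d3:2  d4:4  d5:4  d6:3  d7:3  d8:0  d9:0  d10:0 → peak 7
Activity 2@2: d1:4  d2:5  d3:5  d4:4  d5:4  d6:3  d7:3  d8:0  d9:0  d10:0 → peak 5
Activity 2@3: d1:4  d2:2  d3:5  d4:7  d5:4  d6:3  d7:3  d8:0  d9:0  d10:0 → peak 7
Activity 2@4: d1:4  d2:2  d3:2  d4:7  d5:7  d6:3  d7:3  d8:0  d9:0  d10:0 → peak 7
Activity 2@5: d1:4  d2:2  d3:2  d4:4  d5:7  d6:6  d7:3  d8:0  d9:0  d10:0 → peak 7
Best is Activity 2@2, peak 5.

5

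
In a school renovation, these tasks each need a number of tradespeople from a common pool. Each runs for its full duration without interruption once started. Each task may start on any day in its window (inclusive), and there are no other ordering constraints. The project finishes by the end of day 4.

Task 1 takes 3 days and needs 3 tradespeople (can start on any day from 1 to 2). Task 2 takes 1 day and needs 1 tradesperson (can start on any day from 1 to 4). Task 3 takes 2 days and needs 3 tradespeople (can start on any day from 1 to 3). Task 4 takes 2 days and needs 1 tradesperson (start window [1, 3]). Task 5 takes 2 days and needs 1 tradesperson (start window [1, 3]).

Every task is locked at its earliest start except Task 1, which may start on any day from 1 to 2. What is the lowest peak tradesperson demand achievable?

8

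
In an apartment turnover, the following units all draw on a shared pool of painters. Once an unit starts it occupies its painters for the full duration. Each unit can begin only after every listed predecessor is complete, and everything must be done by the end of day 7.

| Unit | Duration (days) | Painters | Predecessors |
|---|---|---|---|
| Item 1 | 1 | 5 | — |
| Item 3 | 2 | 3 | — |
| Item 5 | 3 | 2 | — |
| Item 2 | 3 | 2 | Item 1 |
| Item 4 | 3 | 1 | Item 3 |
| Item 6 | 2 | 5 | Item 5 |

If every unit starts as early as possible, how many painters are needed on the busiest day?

10

Early-start schedule: Item 1@1, Item 3@1, Item 5@1, Item 2@2, Item 4@3, Item 6@4.
Load per day: day 1: 10, day 2: 7, day 3: 5, day 4: 8, day 5: 6, day 6: 0, day 7: 0.
Peak is 10.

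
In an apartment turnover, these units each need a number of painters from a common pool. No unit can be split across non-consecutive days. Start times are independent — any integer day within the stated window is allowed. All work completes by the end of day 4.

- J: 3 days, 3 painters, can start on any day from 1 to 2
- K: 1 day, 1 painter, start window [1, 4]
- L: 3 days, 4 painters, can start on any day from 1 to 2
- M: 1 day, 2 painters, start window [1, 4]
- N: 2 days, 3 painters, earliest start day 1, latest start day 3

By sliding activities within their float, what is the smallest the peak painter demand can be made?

10

Early-start (J@1, K@1, L@1, M@1, N@1) gives peak 13: d1:13  d2:10  d3:7  d4:0.
Shift N→2.
Schedule J@1, K@1, L@1, M@1, N@2: d1:10  d2:10  d3:10  d4:0 — peak 10.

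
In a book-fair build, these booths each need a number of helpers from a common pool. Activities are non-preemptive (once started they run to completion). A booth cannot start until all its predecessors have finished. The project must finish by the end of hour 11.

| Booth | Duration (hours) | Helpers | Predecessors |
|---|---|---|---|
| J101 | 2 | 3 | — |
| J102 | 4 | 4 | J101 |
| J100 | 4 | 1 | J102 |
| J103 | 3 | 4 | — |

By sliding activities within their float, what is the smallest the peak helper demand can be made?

5

Early-start (J101@1, J102@3, J100@7, J103@1) gives peak 8: h1:7  h2:7  h3:8  h4:4  h5:4  h6:4  h7:1  h8:1  h9:1  h10:1  h11:0.
Shift J103→7.
Schedule J101@1, J102@3, J100@7, J103@7: h1:3  h2:3  h3:4  h4:4  h5:4  h6:4  h7:5  h8:5  h9:5  h10:1  h11:0 — peak 5.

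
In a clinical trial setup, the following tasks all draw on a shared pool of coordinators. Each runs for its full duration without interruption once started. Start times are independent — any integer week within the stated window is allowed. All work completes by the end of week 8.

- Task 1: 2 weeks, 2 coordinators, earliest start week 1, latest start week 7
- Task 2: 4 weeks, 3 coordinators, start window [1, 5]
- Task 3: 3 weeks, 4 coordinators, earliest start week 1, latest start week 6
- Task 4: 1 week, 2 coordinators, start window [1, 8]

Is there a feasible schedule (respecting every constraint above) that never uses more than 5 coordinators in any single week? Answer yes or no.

yes

Schedule Task 1@1, Task 2@1, Task 3@5, Task 4@3: w1:5  w2:5  w3:5  w4:3  w5:4  w6:4  w7:4  w8:0 — peak 5 ≤ 5.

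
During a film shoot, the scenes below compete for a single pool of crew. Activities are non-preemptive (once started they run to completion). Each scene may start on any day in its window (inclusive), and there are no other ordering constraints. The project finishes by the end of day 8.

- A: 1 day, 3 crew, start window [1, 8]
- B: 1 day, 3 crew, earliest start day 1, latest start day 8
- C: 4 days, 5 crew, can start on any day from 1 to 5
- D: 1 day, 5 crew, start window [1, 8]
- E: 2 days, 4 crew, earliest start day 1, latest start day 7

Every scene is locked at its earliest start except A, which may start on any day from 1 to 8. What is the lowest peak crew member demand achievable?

17

A@1: d1:20  d2:9  d3:5  d4:5  d5:0  d6:0  d7:0  d8:0 → peak 20
A@2: d1:17  d2:12  d3:5  d4:5  d5:0  d6:0  d7:0  d8:0 → peak 17
A@3: d1:17  d2:9  d3:8  d4:5  d5:0  d6:0  d7:0  d8:0 → peak 17
A@4: d1:17  d2:9  d3:5  d4:8  d5:0  d6:0  d7:0  d8:0 → peak 17
A@5: d1:17  d2:9  d3:5  d4:5  d5:3  d6:0  d7:0  d8:0 → peak 17
A@6: d1:17  d2:9  d3:5  d4:5  d5:0  d6:3  d7:0  d8:0 → peak 17
A@7: d1:17  d2:9  d3:5  d4:5  d5:0  d6:0  d7:3  d8:0 → peak 17
A@8: d1:17  d2:9  d3:5  d4:5  d5:0  d6:0  d7:0  d8:3 → peak 17
Best is A@2, peak 17.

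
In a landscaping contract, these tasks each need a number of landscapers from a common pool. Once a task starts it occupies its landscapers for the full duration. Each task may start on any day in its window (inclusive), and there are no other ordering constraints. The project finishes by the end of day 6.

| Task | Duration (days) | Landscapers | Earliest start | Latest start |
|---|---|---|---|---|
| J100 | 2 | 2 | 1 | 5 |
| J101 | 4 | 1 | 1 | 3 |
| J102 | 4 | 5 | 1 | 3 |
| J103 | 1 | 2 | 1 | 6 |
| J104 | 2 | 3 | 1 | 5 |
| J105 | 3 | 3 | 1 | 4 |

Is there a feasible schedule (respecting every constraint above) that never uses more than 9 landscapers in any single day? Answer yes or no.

Schedule J100@1, J101@1, J102@1, J103@3, J104@5, J105@4: d1:8  d2:8  d3:8  d4:9  d5:6  d6:6 — peak 9 ≤ 9.

yes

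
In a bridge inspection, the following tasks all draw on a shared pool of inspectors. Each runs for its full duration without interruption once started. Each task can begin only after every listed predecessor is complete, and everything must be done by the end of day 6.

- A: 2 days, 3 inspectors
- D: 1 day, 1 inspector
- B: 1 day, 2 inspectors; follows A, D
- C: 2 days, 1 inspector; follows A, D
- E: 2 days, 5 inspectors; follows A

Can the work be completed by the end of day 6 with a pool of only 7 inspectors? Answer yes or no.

Schedule A@1, D@1, B@3, C@3, E@5: d1:4  d2:3  d3:3  d4:1  d5:5  d6:5 — peak 5 ≤ 7.

yes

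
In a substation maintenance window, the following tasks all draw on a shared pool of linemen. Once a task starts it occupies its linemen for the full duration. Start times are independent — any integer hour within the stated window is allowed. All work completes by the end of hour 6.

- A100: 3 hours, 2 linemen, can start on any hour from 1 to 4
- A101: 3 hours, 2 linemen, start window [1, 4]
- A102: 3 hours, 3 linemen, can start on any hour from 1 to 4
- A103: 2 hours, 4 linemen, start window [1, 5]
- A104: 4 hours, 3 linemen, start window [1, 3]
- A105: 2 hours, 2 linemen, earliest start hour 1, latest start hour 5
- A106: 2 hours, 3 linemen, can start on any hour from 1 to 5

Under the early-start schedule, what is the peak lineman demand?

19

Early-start schedule: A100@1, A101@1, A102@1, A103@1, A104@1, A105@1, A106@1.
Load per hour: hour 1: 19, hour 2: 19, hour 3: 10, hour 4: 3, hour 5: 0, hour 6: 0.
Peak is 19.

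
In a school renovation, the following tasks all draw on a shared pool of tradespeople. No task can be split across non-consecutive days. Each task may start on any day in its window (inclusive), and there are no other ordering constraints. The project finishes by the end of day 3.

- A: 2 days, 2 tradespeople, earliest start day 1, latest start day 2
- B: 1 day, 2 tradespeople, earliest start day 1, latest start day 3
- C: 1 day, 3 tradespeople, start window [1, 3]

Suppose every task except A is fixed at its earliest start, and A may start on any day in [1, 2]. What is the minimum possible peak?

5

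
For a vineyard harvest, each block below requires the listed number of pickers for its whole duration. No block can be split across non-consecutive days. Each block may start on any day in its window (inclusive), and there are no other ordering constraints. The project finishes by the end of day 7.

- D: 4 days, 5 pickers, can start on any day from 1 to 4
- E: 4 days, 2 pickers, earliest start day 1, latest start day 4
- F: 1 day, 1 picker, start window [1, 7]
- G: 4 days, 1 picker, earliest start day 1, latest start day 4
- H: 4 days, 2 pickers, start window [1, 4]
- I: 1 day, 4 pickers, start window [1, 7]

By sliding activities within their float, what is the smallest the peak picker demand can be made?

10

Early-start (D@1, E@1, F@1, G@1, H@1, I@1) gives peak 15: d1:15  d2:10  d3:10  d4:10  d5:0  d6:0  d7:0.
Shift H→2, I→5.
Schedule D@1, E@1, F@1, G@1, H@2, I@5: d1:9  d2:10  d3:10  d4:10  d5:6  d6:0  d7:0 — peak 10.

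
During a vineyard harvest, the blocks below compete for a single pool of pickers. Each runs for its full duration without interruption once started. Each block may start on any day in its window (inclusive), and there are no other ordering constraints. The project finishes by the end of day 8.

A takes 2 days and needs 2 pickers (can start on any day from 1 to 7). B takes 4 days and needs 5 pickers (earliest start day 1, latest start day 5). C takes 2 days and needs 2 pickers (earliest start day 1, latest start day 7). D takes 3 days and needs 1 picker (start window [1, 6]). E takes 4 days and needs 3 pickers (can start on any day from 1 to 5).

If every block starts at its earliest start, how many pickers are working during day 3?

At early start, day 3 has: B, D, E.
Demand: 5 + 1 + 3 = 9.

9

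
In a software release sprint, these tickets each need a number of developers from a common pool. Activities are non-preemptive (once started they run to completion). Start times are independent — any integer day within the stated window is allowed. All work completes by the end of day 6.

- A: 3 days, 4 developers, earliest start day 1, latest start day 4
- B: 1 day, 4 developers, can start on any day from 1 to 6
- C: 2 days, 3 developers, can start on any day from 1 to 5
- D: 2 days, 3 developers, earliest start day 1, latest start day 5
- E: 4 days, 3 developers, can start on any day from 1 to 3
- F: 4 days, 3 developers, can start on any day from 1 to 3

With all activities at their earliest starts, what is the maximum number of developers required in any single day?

20

Early-start schedule: A@1, B@1, C@1, D@1, E@1, F@1.
Load per day: day 1: 20, day 2: 16, day 3: 10, day 4: 6, day 5: 0, day 6: 0.
Peak is 20.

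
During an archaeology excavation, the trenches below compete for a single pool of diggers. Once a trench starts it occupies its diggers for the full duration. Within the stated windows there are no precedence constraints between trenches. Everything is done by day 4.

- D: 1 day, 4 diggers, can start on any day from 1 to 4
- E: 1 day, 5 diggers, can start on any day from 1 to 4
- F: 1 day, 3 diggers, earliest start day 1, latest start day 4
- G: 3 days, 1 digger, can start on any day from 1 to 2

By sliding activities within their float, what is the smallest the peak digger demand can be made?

5

Early-start (D@1, E@1, F@1, G@1) gives peak 13: d1:13  d2:1  d3:1  d4:0.
Shift E→4, F→2.
Schedule D@1, E@4, F@2, G@1: d1:5  d2:4  d3:1  d4:5 — peak 5.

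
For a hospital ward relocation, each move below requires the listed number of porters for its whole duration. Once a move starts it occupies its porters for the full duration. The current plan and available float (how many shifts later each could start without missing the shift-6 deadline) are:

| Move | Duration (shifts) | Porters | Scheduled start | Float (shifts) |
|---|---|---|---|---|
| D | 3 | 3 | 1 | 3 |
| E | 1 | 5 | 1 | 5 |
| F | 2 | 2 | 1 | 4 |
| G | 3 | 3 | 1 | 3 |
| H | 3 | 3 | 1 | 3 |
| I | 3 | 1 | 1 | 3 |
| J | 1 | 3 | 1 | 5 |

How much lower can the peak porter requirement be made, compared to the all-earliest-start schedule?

12

Early-start peak: s1:20  s2:12  s3:10  s4:0  s5:0  s6:0 ⇒ 20.
Leveled (D@1, E@1, F@2, G@2, H@4, I@4, J@5): s1:8  s2:8  s3:8  s4:7  s5:7  s6:4 ⇒ 8.
Reduction 20 − 8 = 12.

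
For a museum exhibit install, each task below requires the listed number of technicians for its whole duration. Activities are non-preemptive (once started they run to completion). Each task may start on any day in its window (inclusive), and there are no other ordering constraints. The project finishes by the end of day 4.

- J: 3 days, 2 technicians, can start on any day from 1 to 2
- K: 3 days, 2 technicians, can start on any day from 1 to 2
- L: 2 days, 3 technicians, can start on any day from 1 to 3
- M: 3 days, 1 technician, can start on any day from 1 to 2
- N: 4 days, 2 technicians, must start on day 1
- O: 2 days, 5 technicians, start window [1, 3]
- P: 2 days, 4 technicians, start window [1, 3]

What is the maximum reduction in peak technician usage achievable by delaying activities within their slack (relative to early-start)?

5

Early-start peak: d1:19  d2:19  d3:7  d4:2 ⇒ 19.
Leveled (J@1, K@1, L@1, M@1, N@1, O@3, P@1): d1:14  d2:14  d3:12  d4:7 ⇒ 14.
Reduction 19 − 14 = 5.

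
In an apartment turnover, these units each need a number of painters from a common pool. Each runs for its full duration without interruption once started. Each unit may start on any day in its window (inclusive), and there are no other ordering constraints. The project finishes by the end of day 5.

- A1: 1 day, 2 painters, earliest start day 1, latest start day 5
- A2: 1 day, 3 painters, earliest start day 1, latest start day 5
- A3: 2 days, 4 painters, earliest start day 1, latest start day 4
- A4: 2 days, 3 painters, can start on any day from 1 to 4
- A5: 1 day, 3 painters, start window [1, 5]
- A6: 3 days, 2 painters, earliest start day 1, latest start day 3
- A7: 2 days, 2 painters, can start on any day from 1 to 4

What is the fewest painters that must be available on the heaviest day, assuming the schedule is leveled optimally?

Early-start (A1@1, A2@1, A3@1, A4@1, A5@1, A6@1, A7@1) gives peak 19: d1:19  d2:11  d3:2  d4:0  d5:0.
Shift A3→2, A4→4, A5→2, A6→3, A7→4.
Schedule A1@1, A2@1, A3@2, A4@4, A5@2, A6@3, A7@4: d1:5  d2:7  d3:6  d4:7  d5:7 — peak 7.
Total painter-days = 32 over 5 days ⇒ peak ≥ ⌈32/5⌉ = 7, so 7 is optimal.

7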